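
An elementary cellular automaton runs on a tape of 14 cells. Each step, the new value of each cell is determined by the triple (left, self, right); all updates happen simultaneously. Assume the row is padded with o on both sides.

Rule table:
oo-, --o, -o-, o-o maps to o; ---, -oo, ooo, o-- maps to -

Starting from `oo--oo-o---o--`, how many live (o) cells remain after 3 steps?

-o-o-ooo--oo-o
ooooo--o-o-oo-
----o-ooooo-oo
count of o: 8

8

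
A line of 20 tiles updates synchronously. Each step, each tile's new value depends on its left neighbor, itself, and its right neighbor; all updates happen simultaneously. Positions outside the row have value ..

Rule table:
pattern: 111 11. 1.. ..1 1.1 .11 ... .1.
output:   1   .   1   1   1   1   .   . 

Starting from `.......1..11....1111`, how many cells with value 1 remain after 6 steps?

......1.111.1..1111.
.....1.111.1.11111.1
....1.111.1.11111.1.
...1.111.1.11111.1.1
..1.111.1.11111.1.1.
.1.111.1.11111.1.1.1
count of 1: 13

13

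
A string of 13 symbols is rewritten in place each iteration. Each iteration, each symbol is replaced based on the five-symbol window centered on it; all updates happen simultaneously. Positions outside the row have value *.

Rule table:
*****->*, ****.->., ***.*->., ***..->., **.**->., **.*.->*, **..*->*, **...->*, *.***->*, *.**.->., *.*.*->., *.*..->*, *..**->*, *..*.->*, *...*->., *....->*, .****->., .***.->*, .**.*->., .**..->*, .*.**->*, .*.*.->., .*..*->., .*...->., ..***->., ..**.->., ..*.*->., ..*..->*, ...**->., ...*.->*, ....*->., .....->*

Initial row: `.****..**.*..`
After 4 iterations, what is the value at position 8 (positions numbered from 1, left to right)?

.*...**..**.*
**....***...*
..**...*.*...
**.**.*..*...
position 8 holds .

.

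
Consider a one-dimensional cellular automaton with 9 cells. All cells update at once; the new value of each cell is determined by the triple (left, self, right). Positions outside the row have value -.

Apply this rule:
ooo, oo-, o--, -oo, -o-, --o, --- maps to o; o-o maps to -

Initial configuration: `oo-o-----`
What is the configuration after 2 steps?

oo-oooooo

oo-oooooo
oo-oooooo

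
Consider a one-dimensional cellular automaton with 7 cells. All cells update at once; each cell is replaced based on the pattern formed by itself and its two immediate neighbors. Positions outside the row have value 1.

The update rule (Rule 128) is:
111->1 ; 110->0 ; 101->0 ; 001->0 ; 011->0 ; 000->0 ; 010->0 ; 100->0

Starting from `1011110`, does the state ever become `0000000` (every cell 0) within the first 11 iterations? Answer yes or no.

0001100
0000000
all cells are 0 at iteration 2

yes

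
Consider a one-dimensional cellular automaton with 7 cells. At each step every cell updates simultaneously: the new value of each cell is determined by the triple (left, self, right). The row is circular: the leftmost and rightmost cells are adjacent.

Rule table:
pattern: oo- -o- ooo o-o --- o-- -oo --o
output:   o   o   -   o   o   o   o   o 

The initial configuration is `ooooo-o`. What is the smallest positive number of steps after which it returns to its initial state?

2

----ooo
ooooo-o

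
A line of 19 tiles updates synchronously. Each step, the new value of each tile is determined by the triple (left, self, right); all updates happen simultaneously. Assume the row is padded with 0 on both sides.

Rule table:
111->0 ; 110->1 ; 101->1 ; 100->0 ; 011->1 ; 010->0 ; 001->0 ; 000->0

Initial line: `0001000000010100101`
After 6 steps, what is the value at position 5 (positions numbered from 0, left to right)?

0

step 1: 0000000000001000010
step 2: 0000000000000000000
step 3: 0000000000000000000  (fixed point — unchanged through step 6)
position 5 holds 0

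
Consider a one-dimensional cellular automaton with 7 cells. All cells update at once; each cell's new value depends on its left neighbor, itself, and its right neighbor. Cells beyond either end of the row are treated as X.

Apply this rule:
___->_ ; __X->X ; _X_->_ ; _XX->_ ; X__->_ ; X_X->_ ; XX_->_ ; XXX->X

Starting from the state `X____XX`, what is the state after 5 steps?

step 1: ____X_X
step 2: ___X___
step 3: __X___X
step 4: _X___X_
step 5: ____X__

____X__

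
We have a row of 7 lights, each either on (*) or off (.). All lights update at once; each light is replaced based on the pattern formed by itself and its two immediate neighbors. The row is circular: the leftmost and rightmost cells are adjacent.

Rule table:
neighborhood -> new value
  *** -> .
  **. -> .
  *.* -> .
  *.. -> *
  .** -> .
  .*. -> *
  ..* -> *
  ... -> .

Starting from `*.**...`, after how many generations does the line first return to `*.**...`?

7

*...*.*
.*.**..
**...*.
..*.**.
.**...*
...*.**
*.**...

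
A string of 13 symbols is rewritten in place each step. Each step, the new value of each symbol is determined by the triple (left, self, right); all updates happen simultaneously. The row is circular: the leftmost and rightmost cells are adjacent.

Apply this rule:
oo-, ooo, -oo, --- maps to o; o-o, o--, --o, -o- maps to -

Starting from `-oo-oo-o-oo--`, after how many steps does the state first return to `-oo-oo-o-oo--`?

2

step 1: -oo-oo---oo-o
step 2: -oo-oo-o-oo--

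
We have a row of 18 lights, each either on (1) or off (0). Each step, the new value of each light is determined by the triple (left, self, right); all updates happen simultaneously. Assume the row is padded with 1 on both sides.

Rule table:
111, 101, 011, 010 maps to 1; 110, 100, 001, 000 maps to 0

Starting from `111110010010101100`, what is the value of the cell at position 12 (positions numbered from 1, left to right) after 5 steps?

0

111100010011111000
111000010011110000
110000010011100000
100000010011000000
000000010010000000
position 12 holds 0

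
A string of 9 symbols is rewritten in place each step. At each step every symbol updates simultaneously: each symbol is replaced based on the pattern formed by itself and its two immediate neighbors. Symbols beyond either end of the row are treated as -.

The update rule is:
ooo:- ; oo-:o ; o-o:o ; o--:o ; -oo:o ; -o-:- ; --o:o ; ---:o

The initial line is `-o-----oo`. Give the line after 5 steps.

-oooooooo

o-ooooooo
-oo-----o
oooooooo-
o------oo
-oooooooo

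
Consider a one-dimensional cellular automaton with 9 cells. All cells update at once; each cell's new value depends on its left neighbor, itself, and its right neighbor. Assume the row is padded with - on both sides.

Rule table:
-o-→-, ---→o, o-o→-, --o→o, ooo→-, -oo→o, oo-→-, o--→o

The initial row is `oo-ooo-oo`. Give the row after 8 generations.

-oo-oo-oo

generation 1: o--o---o-
generation 2: -oo-ooo-o
generation 3: oo--o----
generation 4: o-oo-oooo
generation 5: --o--o---
generation 6: oo-oo-ooo
generation 7: o--o--o--
generation 8: -oo-oo-oo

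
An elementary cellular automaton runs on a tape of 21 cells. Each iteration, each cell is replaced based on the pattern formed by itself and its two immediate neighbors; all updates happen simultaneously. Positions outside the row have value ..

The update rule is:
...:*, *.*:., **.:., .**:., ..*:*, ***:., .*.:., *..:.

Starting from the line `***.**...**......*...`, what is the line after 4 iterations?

iteration 1: .......**...*****..**
iteration 2: *******...**......*..
iteration 3: ........**...*****..*
iteration 4: ********...**......*.

********...**......*.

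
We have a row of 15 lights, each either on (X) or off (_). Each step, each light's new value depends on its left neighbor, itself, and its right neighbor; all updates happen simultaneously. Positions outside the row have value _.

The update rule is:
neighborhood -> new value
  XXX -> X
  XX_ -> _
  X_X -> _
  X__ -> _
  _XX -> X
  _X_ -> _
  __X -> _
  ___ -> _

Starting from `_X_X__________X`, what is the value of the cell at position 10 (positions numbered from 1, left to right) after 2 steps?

step 1: _______________
step 2: _______________
position 10 holds _

_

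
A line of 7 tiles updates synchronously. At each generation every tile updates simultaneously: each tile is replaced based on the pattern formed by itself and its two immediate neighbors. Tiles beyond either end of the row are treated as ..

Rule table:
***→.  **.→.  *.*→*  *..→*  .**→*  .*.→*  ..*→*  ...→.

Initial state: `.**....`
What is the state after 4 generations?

*..****

generation 1: **.*...
generation 2: *.***..
generation 3: ***..*.
generation 4: *..****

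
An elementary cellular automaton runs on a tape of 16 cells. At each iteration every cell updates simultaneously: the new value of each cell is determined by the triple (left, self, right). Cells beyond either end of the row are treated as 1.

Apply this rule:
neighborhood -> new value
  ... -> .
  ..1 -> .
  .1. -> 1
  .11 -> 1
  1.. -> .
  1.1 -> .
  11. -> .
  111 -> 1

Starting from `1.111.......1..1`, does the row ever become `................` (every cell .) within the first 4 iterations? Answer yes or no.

iteration 1: ..11........1..1
iteration 2: ..1.........1..1
iteration 3: ..1.........1..1  (fixed point — unchanged through iteration 4)
iteration 4 is ..1.........1..1, still not uniform .

no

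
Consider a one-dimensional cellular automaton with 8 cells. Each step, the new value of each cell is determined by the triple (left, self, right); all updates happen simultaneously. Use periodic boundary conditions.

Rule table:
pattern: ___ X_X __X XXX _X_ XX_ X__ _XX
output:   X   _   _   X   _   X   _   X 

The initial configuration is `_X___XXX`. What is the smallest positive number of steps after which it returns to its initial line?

2

step 1: ___X_XXX
step 2: _X___XXX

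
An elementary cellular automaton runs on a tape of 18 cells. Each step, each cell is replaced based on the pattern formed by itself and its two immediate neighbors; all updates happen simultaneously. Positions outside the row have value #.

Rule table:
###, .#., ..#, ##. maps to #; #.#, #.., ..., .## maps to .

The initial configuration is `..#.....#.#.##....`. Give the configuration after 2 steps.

..#...#.#.#.##..#.

step 1: .##....##.#..#...#
step 2: ..#...#.#.#.##..#.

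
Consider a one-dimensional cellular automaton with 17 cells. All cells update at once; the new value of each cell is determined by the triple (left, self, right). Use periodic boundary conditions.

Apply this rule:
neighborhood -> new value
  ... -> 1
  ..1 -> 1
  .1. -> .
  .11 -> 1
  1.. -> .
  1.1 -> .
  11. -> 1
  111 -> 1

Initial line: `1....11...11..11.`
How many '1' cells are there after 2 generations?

..11111.1111.111.
1111111.1111.111.
count of 1: 14

14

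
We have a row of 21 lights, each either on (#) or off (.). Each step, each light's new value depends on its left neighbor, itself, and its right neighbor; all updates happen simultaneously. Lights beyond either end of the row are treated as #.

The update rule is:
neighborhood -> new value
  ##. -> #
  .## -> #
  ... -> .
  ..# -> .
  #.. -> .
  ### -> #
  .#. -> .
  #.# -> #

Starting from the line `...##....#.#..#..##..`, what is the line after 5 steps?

...##............##..

...##.....#......##..
...##............##..
...##............##..  (fixed point — unchanged through step 5)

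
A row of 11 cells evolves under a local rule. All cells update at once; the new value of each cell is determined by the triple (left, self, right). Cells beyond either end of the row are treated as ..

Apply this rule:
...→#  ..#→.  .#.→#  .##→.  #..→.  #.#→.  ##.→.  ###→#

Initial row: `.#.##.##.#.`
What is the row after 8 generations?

.#.#.#.#.#.

.#.......#.
.#.#####.#.
.#..###..#.
.#...#...#.
.#.#.#.#.#.
.#.#.#.#.#.  (fixed point — unchanged through generation 8)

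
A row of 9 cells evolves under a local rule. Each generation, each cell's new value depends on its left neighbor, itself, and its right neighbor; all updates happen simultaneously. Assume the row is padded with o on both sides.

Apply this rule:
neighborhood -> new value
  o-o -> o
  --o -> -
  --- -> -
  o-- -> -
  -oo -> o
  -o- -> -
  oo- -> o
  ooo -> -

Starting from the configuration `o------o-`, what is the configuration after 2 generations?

o-------o

o-------o
o-------o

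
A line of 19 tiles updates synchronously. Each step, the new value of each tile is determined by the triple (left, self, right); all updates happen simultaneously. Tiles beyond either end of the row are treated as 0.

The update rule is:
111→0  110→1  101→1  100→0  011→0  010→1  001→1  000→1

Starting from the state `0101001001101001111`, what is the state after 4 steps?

0011010111110101011

1111011010111010001
0001101111001110111
1110110001010011001
0011010111110101011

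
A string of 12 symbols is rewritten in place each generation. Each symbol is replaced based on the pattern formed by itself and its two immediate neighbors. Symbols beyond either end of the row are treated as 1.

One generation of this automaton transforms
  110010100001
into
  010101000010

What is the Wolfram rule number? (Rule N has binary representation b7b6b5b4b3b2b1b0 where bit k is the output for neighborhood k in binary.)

98

position 0: 111 → 0  (bit 7 = 0)
position 1: 110 → 1  (bit 6 = 1)
position 5: 101 → 1  (bit 5 = 1)
position 2: 100 → 0  (bit 4 = 0)
position 11: 011 → 0  (bit 3 = 0)
position 4: 010 → 0  (bit 2 = 0)
position 3: 001 → 1  (bit 1 = 1)
position 8: 000 → 0  (bit 0 = 0)
bits b7..b0 = 01100010 = 98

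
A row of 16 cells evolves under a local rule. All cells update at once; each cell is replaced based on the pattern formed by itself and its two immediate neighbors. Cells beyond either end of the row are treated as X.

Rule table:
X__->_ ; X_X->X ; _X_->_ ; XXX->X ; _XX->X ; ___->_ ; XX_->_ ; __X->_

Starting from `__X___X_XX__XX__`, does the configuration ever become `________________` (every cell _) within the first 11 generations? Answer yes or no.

_______XX___X___
_______X________
________________
all cells are _ at generation 3

yes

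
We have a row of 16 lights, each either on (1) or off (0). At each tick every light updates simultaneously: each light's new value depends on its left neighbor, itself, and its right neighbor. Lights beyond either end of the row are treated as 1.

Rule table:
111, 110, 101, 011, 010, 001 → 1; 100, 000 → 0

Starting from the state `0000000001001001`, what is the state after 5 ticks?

0000000011011011
0000000111111111
0000001111111111
0000011111111111
0000111111111111

0000111111111111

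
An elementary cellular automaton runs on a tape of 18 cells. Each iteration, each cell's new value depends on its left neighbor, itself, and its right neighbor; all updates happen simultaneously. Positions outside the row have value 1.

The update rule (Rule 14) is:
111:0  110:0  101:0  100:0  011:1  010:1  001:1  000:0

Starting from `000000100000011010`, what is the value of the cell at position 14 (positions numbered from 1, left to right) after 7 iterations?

000001100000110010
000011000001100110
000110000011001100
001100000110011001
011000001100110011
010000011001100110
010000110011001100
position 14 holds 0

0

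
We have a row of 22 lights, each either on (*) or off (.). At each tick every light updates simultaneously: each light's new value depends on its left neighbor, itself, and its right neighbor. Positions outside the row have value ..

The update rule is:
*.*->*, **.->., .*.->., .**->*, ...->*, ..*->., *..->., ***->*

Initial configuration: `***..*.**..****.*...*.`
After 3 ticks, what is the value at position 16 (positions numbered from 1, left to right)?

tick 1: **....**...***.*..*...
tick 2: *..**.*..*.**.*.....**
tick 3: ...*.*....**.*..***.*.
position 16 holds .

.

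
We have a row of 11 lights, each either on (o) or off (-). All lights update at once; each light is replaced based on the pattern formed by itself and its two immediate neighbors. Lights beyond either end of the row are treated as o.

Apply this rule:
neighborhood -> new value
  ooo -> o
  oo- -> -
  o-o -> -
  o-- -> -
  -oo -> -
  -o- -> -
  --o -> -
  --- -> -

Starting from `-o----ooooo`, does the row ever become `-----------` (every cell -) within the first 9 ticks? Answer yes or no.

yes

-------oooo
--------ooo
---------oo
----------o
-----------
all cells are - at tick 5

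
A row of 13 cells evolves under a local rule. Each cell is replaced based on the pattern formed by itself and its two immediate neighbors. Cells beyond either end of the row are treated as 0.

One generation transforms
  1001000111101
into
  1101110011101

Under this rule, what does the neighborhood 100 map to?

1

At position 1 the neighborhood is 100; the next row has 1 there.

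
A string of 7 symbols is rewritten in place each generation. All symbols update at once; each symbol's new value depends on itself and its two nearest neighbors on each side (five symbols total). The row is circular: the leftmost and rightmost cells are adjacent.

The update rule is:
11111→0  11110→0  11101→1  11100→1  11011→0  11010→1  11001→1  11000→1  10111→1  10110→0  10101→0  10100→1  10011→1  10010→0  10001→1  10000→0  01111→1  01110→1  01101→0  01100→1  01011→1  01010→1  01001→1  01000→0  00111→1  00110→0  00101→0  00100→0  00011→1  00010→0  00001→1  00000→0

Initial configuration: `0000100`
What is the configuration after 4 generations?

0001000

0010000
1000000
0000010
0001000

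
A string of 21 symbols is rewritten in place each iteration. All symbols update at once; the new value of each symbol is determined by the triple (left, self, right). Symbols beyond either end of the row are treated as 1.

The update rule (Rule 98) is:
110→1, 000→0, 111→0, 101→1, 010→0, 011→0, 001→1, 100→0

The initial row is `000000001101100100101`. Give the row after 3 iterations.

000000010110101001010
000000101011010010101
000001010101100101010

000001010101100101010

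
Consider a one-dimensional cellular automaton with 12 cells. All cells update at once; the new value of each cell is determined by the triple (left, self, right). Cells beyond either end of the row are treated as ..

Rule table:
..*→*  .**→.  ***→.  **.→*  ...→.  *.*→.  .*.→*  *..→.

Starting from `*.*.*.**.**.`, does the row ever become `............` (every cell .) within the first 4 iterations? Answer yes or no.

no

*.*.*..*..*.
*.*.*.**.**.  (repeats iteration 0; period 2)
iteration 4: *.*.*.**.**.
iteration 4 is *.*.*.**.**., still not uniform .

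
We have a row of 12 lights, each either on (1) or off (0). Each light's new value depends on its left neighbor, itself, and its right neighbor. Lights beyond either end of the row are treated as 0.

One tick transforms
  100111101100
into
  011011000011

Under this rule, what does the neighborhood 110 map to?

At position 6 the neighborhood is 110; the next row has 0 there.

0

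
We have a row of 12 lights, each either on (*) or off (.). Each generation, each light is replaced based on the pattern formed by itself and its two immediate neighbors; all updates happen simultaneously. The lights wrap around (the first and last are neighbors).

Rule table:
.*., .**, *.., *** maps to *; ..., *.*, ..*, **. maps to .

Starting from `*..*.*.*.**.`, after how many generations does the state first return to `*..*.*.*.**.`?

**.*.*.*.*..
*..*.*.*.**.

2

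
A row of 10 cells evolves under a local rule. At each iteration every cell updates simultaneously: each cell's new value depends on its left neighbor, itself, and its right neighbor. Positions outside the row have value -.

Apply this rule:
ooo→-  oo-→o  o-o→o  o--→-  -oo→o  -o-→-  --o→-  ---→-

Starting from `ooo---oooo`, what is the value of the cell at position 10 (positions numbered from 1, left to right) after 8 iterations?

-

o-o---o--o
-o--------
----------
----------  (fixed point — unchanged through iteration 8)
position 10 holds -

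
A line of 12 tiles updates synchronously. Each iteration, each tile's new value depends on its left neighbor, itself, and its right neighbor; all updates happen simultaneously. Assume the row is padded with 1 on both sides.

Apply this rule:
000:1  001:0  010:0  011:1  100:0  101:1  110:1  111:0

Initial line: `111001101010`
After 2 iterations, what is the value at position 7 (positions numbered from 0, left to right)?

001001110101
000001011011
position 7 holds 1

1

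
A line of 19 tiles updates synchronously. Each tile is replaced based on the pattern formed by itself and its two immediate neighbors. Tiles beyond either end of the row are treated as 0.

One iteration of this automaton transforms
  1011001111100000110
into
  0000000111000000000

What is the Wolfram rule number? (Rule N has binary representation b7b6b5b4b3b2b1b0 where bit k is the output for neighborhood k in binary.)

128

position 7: 111 → 1  (bit 7 = 1)
position 3: 110 → 0  (bit 6 = 0)
position 1: 101 → 0  (bit 5 = 0)
position 4: 100 → 0  (bit 4 = 0)
position 2: 011 → 0  (bit 3 = 0)
position 0: 010 → 0  (bit 2 = 0)
position 5: 001 → 0  (bit 1 = 0)
position 12: 000 → 0  (bit 0 = 0)
bits b7..b0 = 10000000 = 128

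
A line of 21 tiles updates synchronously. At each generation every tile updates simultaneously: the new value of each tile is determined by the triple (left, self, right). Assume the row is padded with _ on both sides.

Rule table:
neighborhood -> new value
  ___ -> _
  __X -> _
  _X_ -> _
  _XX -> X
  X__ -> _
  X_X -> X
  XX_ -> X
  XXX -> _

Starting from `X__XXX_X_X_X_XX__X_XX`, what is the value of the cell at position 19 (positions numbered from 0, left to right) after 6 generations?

_

___X_XX_X_X_XXX___XXX
____XXXX_X_XX_X___X_X
____X__XX_XXXX_____X_
_______XXXX__X_______
_______X__X__________
_____________________
position 19 holds _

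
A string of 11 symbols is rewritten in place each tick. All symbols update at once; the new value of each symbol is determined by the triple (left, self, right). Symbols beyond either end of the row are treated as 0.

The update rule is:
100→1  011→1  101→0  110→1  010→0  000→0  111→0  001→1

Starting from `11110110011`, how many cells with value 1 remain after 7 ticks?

7

tick 1: 10010111111
tick 2: 01100100001
tick 3: 11111010010
tick 4: 10001001101
tick 5: 01010111100
tick 6: 10000100110
tick 7: 01001011111
count of 1: 7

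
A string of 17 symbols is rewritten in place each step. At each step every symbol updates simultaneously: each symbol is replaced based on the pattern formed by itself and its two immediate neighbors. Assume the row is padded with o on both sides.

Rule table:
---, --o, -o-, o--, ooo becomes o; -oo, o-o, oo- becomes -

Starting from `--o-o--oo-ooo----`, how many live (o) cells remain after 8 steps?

ooo-ooo----o-oooo
oo---o-ooooo--ooo
o-oooo--ooo-oo-oo
---oo-oo-o------o
ooo------ooooooo-
oo-oooooo-ooooo--
o---oooo---ooo-oo
-ooo-oo-ooo-o---o
count of o: 10

10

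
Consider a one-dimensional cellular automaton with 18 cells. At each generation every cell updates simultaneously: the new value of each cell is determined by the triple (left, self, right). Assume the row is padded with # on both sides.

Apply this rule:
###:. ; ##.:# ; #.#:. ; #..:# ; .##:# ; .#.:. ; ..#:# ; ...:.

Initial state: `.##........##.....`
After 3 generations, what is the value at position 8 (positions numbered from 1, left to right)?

.

generation 1: .###......####...#
generation 2: .#.##....##..##.##
generation 3: ...###..#######.#.
position 8 holds .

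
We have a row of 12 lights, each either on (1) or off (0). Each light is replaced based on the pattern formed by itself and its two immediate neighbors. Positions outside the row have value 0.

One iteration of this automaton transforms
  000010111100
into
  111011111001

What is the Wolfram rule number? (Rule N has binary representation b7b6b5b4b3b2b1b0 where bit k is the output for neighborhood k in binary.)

173

position 7: 111 → 1  (bit 7 = 1)
position 9: 110 → 0  (bit 6 = 0)
position 5: 101 → 1  (bit 5 = 1)
position 10: 100 → 0  (bit 4 = 0)
position 6: 011 → 1  (bit 3 = 1)
position 4: 010 → 1  (bit 2 = 1)
position 3: 001 → 0  (bit 1 = 0)
position 0: 000 → 1  (bit 0 = 1)
bits b7..b0 = 10101101 = 173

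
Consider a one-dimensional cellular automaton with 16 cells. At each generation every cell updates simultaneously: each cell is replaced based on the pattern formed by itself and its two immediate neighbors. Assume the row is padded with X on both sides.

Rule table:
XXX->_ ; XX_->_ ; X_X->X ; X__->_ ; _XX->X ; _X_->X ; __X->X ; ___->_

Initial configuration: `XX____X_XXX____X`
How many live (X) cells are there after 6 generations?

7

_____XXXX_____XX
____XX_______XX_
___XX_______XX_X
__XX_______XX_XX
_XX_______XX_XX_
XX_______XX_XX_X
count of X: 7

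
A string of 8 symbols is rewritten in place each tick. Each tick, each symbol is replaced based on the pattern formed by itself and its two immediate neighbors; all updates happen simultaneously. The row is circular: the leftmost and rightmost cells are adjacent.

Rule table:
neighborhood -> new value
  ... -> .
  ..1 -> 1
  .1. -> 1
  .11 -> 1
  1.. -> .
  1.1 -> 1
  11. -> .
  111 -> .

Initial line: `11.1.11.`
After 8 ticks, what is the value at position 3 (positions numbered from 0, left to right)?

1

1.1111.1
.11...11
11...11.
1...11.1
...11.11
..11.11.
.11.11..
11.11...
position 3 holds 1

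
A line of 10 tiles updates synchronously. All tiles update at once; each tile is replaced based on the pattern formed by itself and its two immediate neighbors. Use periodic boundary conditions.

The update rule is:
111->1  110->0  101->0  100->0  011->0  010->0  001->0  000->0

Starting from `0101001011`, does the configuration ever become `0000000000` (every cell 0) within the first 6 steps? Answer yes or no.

0000000000
all cells are 0 at step 1

yes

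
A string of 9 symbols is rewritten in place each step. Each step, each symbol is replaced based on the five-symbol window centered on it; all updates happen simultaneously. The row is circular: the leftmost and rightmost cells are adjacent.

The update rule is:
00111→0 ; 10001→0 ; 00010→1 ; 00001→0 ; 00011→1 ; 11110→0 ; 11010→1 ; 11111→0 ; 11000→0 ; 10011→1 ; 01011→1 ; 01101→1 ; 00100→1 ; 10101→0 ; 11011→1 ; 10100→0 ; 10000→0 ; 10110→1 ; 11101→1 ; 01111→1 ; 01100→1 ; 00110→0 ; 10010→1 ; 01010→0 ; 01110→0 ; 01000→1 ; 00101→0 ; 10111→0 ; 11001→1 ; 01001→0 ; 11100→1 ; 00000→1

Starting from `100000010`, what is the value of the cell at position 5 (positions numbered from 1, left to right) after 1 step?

step 1: 010110100
position 5 holds 1

1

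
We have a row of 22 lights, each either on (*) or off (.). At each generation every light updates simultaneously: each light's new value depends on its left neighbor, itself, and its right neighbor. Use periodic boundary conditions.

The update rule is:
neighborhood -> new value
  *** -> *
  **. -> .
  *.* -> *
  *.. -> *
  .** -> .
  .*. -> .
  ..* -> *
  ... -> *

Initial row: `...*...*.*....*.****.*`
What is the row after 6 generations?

.*.*.*.*.*.**.*.*..*.*

generation 1: ***.***.*.****.*.**.*.
generation 2: .*.*.*.*.*.**.*.*..*.*
generation 3: *.*.*.*.*.*..*.*.**.*.
generation 4: .*.*.*.*.*.**.*.*..*.*  (repeats generation 2; period 2)
generation 6: .*.*.*.*.*.**.*.*..*.*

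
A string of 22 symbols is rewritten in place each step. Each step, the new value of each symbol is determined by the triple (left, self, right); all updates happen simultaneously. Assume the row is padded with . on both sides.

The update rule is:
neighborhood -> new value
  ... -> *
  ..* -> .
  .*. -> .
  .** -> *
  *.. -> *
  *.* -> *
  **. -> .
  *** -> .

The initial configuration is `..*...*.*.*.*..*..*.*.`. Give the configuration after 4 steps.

*..**..*.*.*.*..*..*.*
.*.*.*..*.*.*.*..*..*.
..*.*.*..*.*.*.*..*..*
*..*.*.*..*.*.*.*..*..

*..*.*.*..*.*.*.*..*..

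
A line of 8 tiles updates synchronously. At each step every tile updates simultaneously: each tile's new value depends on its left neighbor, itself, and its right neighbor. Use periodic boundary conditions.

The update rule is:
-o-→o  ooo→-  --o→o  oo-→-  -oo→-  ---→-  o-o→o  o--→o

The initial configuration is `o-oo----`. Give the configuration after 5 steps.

oo--o--o
--ooooo-
-o-----o
ooo---oo
---o-o--

---o-o--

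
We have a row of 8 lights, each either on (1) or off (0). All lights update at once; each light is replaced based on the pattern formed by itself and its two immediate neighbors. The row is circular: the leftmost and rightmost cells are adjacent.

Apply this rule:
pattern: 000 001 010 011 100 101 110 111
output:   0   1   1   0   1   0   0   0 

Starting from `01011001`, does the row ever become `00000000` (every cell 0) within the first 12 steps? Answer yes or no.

yes

step 1: 01000111
step 2: 01101000
step 3: 10001100
step 4: 11010011
step 5: 00011100
step 6: 00100010
step 7: 01110111
step 8: 00000000
all cells are 0 at step 8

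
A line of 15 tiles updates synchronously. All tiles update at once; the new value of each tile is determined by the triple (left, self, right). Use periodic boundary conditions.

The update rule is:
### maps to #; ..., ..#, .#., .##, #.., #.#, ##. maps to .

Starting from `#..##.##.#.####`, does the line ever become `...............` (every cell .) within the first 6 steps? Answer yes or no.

............###
.............#.
...............
all cells are . at step 3

yes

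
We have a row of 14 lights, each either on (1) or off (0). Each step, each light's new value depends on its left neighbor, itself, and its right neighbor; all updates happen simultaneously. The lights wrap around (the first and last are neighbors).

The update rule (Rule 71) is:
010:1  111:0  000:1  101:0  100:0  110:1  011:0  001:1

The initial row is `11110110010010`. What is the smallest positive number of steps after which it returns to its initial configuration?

step 1: 00010010110110
step 2: 11110110010010

2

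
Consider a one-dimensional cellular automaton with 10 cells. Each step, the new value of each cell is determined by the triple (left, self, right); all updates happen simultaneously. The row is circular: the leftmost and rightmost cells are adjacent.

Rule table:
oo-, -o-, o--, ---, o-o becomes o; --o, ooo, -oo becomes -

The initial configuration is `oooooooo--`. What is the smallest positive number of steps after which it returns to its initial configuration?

-------oo-
oooooo--oo
-----oo---
oooo--oooo
---oo-----
oo--oooooo
-oo-------
--oooooooo
o--------o
oooooooo--

10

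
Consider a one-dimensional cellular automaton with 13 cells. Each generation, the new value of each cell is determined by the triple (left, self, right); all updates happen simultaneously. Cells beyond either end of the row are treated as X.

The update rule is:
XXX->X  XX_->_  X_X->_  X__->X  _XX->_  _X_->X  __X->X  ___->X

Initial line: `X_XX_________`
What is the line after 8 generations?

____XXXXXXXXX
XXXX_XXXXXXXX
XXX___XXXXXXX
XX_XXX_XXXXXX
X___X___XXXXX
_XXXXXXX_XXXX
__XXXXX___XXX
XX_XXX_XXX_XX

XX_XXX_XXX_XX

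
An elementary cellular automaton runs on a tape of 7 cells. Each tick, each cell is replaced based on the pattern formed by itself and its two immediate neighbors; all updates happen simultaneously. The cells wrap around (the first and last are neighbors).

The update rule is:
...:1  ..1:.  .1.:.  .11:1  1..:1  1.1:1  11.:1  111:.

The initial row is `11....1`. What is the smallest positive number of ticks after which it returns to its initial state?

tick 1: .1111.1
tick 2: 11..11.
tick 3: 111.111
tick 4: ..111..
tick 5: 1.1.111
tick 6: 11.11..
tick 7: 111111.
tick 8: 1....11
tick 9: 1111.1.
tick 10: 1..11.1
tick 11: 11.1111
tick 12: .111...
tick 13: .1.1111
tick 14: 1.11..1
tick 15: 11111.1
tick 16: ....111
tick 17: 111.1.1
tick 18: ..11.11
tick 19: 1.11111
tick 20: 111....
tick 21: 1.1111.
tick 22: .11..11
tick 23: 1111.11
tick 24: ...111.
tick 25: 11.1.11
tick 26: .11.11.
tick 27: .111111
tick 28: 11....1

28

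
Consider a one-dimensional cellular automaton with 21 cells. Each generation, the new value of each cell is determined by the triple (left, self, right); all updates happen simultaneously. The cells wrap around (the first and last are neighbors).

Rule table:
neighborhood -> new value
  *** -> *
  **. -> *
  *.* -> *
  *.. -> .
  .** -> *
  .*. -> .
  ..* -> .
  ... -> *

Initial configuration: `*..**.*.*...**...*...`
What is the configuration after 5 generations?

...***.*..*.**.*...*.
**.****....****..*...
*******.**.****....*.
***************.**..*
******************..*

******************..*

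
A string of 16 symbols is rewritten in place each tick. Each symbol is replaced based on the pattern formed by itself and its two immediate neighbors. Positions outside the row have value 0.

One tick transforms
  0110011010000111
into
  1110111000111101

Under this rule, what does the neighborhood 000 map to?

1

At position 10 the neighborhood is 000; the next row has 1 there.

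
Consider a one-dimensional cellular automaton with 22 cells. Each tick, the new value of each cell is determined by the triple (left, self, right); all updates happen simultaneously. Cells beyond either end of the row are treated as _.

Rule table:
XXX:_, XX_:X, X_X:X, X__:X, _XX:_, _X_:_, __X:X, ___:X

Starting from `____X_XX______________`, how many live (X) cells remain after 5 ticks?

XXXX_X_XXXXXXXXXXXXXXX
___XX_X______________X
XXX_XX_XXXXXXXXXXXXXX_
__XX_XX_____________XX
XX_XX_XXXXXXXXXXXXXX_X
count of X: 19

19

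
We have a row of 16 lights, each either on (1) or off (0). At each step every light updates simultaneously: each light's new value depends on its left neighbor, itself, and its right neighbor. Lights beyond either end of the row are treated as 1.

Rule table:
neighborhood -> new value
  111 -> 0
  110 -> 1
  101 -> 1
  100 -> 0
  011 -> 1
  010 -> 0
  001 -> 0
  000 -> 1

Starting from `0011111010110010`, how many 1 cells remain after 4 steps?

0010001101110001
0000101111010101
0110011001101011
1110011001110110
count of 1: 10

10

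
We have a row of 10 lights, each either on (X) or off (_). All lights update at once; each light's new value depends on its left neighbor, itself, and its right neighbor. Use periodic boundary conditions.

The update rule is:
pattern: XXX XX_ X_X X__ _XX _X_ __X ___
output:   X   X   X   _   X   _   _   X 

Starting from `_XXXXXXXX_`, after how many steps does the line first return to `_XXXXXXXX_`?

_XXXXXXXX_

1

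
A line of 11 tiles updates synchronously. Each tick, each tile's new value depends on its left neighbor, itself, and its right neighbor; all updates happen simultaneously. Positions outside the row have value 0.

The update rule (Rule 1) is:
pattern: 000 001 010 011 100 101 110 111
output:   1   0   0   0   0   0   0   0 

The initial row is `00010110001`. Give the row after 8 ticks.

00011110001

11000000100
00011110001
11000000100  (repeats tick 1; period 2)
tick 8: 00011110001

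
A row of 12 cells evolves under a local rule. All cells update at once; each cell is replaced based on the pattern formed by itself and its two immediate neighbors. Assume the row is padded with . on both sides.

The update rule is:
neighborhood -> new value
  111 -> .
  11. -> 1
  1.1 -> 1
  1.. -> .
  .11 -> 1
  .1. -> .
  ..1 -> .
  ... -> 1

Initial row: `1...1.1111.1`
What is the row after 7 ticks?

..1..11..11.
1....11..11.
..11.11..11.
1.11111..11.
.11...1..11.
.11.1....11.
.111..11.11.

.111..11.11.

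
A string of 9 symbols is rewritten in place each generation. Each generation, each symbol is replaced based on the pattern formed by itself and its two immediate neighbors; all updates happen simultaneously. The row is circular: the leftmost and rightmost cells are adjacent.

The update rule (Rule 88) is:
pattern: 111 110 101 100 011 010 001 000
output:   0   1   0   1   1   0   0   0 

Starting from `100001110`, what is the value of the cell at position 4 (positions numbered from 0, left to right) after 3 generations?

0

010001010
001000001
100100000
position 4 holds 0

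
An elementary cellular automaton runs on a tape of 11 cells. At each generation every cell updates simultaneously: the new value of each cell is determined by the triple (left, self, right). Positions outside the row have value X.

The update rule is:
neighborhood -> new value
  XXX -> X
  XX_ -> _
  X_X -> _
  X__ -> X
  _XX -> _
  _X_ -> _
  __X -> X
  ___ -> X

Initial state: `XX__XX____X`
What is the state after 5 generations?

X_XX__XXXX_
____XX_XX__
XXXX_____XX
XXX_XXXXX_X
XX___XXX___

XX___XXX___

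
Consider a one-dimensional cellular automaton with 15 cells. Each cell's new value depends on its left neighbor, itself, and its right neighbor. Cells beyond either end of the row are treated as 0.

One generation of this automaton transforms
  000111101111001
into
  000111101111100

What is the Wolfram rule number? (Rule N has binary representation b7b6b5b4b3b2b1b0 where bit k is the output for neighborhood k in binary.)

216

position 4: 111 → 1  (bit 7 = 1)
position 6: 110 → 1  (bit 6 = 1)
position 7: 101 → 0  (bit 5 = 0)
position 12: 100 → 1  (bit 4 = 1)
position 3: 011 → 1  (bit 3 = 1)
position 14: 010 → 0  (bit 2 = 0)
position 2: 001 → 0  (bit 1 = 0)
position 0: 000 → 0  (bit 0 = 0)
bits b7..b0 = 11011000 = 216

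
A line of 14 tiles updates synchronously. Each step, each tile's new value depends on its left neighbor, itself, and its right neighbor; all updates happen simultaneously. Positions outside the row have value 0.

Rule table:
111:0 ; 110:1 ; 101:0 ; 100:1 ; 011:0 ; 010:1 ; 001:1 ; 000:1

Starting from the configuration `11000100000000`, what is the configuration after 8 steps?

01111111111111
10000000000001
11111111111111
00000000000001
11111111111111  (repeats step 3; period 2)
step 8: 00000000000001

00000000000001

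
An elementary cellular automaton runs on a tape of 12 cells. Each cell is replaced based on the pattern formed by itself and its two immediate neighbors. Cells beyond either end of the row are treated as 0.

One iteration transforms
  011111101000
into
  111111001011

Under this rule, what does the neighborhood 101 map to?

At position 7 the neighborhood is 101; the next row has 0 there.

0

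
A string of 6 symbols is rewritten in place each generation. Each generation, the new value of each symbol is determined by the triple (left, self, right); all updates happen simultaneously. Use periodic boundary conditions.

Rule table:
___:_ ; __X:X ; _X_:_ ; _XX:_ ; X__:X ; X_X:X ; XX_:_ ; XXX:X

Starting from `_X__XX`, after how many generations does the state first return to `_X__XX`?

X_XX__
_X__XX

2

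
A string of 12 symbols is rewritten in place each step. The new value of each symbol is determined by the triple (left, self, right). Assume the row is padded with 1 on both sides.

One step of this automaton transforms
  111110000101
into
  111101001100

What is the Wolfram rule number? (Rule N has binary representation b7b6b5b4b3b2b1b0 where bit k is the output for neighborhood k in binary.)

150

position 0: 111 → 1  (bit 7 = 1)
position 4: 110 → 0  (bit 6 = 0)
position 10: 101 → 0  (bit 5 = 0)
position 5: 100 → 1  (bit 4 = 1)
position 11: 011 → 0  (bit 3 = 0)
position 9: 010 → 1  (bit 2 = 1)
position 8: 001 → 1  (bit 1 = 1)
position 6: 000 → 0  (bit 0 = 0)
bits b7..b0 = 10010110 = 150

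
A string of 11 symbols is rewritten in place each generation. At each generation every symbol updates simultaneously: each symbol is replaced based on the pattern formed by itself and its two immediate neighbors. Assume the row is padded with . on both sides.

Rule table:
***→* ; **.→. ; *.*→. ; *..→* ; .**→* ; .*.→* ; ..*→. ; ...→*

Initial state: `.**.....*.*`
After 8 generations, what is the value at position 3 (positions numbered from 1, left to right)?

.

generation 1: .*.****.*.*
generation 2: .*.***..*.*
generation 3: .*.**.*.*.*
generation 4: .*.*..*.*.*
generation 5: .*.**.*.*.*  (repeats generation 3; period 2)
generation 8: .*.*..*.*.*
position 3 holds .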